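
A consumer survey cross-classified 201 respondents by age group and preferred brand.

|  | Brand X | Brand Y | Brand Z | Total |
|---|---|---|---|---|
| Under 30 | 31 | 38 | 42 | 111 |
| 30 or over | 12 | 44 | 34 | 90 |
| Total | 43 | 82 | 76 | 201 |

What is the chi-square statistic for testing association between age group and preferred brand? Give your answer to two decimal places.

Grand total N = 201.
Expected counts (row total × column total / N):
  Under 30, Brand X: 111×43/201 = 23.7463
  Under 30, Brand Y: 111×82/201 = 45.2836
  Under 30, Brand Z: 111×76/201 = 41.9701
  30 or over, Brand X: 90×43/201 = 19.2537
  30 or over, Brand Y: 90×82/201 = 36.7164
  30 or over, Brand Z: 90×76/201 = 34.0299
Contributions (O − E)²/E:
  (31 − 23.7463)²/23.7463 = 2.2158
  (38 − 45.2836)²/45.2836 = 1.1715
  (42 − 41.9701)²/41.9701 = 0.0000
  (12 − 19.2537)²/19.2537 = 2.7328
  (44 − 36.7164)²/36.7164 = 1.4449
  (34 − 34.0299)²/34.0299 = 0.0000
χ² = 2.2158 + 1.1715 + 0.0000 + 2.7328 + 1.4449 + 0.0000 = 7.57

7.57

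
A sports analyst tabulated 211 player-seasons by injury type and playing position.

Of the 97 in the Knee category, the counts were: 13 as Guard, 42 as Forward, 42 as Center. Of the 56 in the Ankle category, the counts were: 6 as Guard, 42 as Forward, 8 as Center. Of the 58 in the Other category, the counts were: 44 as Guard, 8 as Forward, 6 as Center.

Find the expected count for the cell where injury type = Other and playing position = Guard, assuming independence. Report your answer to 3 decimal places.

17.318

Row total (Other) = 58; column total (Guard) = 63; grand total N = 211.
Expected count = (row total × column total) / N = 58 × 63 / 211 = 17.318.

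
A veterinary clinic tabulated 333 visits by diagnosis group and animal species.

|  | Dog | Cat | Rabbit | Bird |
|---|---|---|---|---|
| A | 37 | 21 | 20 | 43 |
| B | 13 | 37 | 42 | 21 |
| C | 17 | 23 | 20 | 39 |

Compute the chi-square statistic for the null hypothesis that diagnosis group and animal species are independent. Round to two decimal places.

Row totals: 121, 113, 99. Column totals: 67, 81, 82, 103. Grand total N = 333.
Expected counts (row total × column total / N):
  A, Dog: 121×67/333 = 24.345
  A, Cat: 121×81/333 = 29.432
  A, Rabbit: 121×82/333 = 29.796
  A, Bird: 121×103/333 = 37.426
  B, Dog: 113×67/333 = 22.736
  B, Cat: 113×81/333 = 27.486
  B, Rabbit: 113×82/333 = 27.826
  B, Bird: 113×103/333 = 34.952
  C, Dog: 99×67/333 = 19.919
  C, Cat: 99×81/333 = 24.081
  C, Rabbit: 99×82/333 = 24.378
  C, Bird: 99×103/333 = 30.622
Contributions (O − E)²/E:
  (37 − 24.345)²/24.345 = 6.5783
  (21 − 29.432)²/29.432 = 2.4157
  (20 − 29.796)²/29.796 = 3.2206
  (43 − 37.426)²/37.426 = 0.8302
  (13 − 22.736)²/22.736 = 4.1691
  (37 − 27.486)²/27.486 = 3.2932
  (42 − 27.826)²/27.826 = 7.2199
  (21 − 34.952)²/34.952 = 5.5693
  (17 − 19.919)²/19.919 = 0.4278
  (23 − 24.081)²/24.081 = 0.0485
  (20 − 24.378)²/24.378 = 0.7862
  (39 − 30.622)²/30.622 = 2.2922
χ² = 6.5783 + 2.4157 + 3.2206 + 0.8302 + 4.1691 + 3.2932 + 7.2199 + 5.5693 + 0.4278 + 0.0485 + 0.7862 + 2.2922 = 36.85

36.85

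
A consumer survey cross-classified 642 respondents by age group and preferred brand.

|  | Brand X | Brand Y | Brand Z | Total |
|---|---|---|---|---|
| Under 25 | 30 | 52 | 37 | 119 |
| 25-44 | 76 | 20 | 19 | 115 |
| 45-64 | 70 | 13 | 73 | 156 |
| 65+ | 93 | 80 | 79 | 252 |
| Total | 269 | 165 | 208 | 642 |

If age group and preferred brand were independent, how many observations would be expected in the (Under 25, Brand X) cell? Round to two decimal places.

49.86

Row total (Under 25) = 119; column total (Brand X) = 269; grand total N = 642.
Expected count = (row total × column total) / N = 119 × 269 / 642 = 49.86.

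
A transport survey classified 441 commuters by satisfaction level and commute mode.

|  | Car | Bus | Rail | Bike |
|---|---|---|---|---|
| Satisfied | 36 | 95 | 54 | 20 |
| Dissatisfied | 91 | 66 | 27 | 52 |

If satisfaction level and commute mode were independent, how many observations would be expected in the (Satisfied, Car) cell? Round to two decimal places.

Row total (Satisfied) = 205; column total (Car) = 127; grand total N = 441.
Expected count = (row total × column total) / N = 205 × 127 / 441 = 59.04.

59.04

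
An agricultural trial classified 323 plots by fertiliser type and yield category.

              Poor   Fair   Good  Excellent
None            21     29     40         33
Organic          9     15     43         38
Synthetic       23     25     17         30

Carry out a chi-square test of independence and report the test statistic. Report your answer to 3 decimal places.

Row totals: 123, 105, 95. Column totals: 53, 69, 100, 101. Grand total N = 323.
Expected counts (row total × column total / N):
  None, Poor: 123×53/323 = 20.18266
  None, Fair: 123×69/323 = 26.27554
  None, Good: 123×100/323 = 38.08050
  None, Excellent: 123×101/323 = 38.46130
  Organic, Poor: 105×53/323 = 17.22910
  Organic, Fair: 105×69/323 = 22.43034
  Organic, Good: 105×100/323 = 32.50774
  Organic, Excellent: 105×101/323 = 32.83282
  Synthetic, Poor: 95×53/323 = 15.58824
  Synthetic, Fair: 95×69/323 = 20.29412
  Synthetic, Good: 95×100/323 = 29.41176
  Synthetic, Excellent: 95×101/323 = 29.70588
Contributions (O − E)²/E:
  (21 − 20.18266)²/20.18266 = 0.0331
  (29 − 26.27554)²/26.27554 = 0.2825
  (40 − 38.08050)²/38.08050 = 0.0968
  (33 − 38.46130)²/38.46130 = 0.7755
  (9 − 17.22910)²/17.22910 = 3.9304
  (15 − 22.43034)²/22.43034 = 2.4614
  (43 − 32.50774)²/32.50774 = 3.3865
  (38 − 32.83282)²/32.83282 = 0.8132
  (23 − 15.58824)²/15.58824 = 3.5241
  (25 − 20.29412)²/20.29412 = 1.0912
  (17 − 29.41176)²/29.41176 = 5.2378
  (30 − 29.70588)²/29.70588 = 0.0029
χ² = 0.0331 + 0.2825 + 0.0968 + 0.7755 + 3.9304 + 2.4614 + 3.3865 + 0.8132 + 3.5241 + 1.0912 + 5.2378 + 0.0029 = 21.635

21.635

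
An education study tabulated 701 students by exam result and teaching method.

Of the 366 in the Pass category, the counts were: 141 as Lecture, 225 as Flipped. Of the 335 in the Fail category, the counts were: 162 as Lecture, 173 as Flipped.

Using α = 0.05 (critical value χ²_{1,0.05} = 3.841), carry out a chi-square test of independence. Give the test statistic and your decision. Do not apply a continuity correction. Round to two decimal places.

Row totals: 366, 335. Column totals: 303, 398. Grand total N = 701.
Expected counts (row total × column total / N):
  Pass, Lecture: 366×303/701 = 158.200
  Pass, Flipped: 366×398/701 = 207.800
  Fail, Lecture: 335×303/701 = 144.800
  Fail, Flipped: 335×398/701 = 190.200
Contributions (O − E)²/E:
  (141 − 158.200)²/158.200 = 1.8700
  (225 − 207.800)²/207.800 = 1.4237
  (162 − 144.800)²/144.800 = 2.0431
  (173 − 190.200)²/190.200 = 1.5554
χ² = 1.8700 + 1.4237 + 2.0431 + 1.5554 = 6.89
df = (2−1)(2−1) = 1. Since 6.89 > 3.841, reject the null hypothesis of independence at α = 0.05.

6.89; reject H₀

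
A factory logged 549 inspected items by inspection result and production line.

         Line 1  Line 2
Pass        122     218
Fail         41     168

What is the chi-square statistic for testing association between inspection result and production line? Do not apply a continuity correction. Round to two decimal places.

Row totals: 340, 209. Column totals: 163, 386. Grand total N = 549.
Expected counts (row total × column total / N):
  Pass, Line 1: 340×163/549 = 100.947
  Pass, Line 2: 340×386/549 = 239.053
  Fail, Line 1: 209×163/549 = 62.053
  Fail, Line 2: 209×386/549 = 146.947
Contributions (O − E)²/E:
  (122 − 100.947)²/100.947 = 4.3907
  (218 − 239.053)²/239.053 = 1.8541
  (41 − 62.053)²/62.053 = 7.1427
  (168 − 146.947)²/146.947 = 3.0162
χ² = 4.3907 + 1.8541 + 7.1427 + 3.0162 = 16.40

16.40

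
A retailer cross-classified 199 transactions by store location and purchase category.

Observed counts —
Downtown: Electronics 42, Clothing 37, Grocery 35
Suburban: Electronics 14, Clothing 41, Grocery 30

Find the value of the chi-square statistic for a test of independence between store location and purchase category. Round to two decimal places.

10.59

Row totals: 114, 85. Column totals: 56, 78, 65. Grand total N = 199.
Expected counts (row total × column total / N):
  Downtown, Electronics: 114×56/199 = 32.080
  Downtown, Clothing: 114×78/199 = 44.683
  Downtown, Grocery: 114×65/199 = 37.236
  Suburban, Electronics: 85×56/199 = 23.920
  Suburban, Clothing: 85×78/199 = 33.317
  Suburban, Grocery: 85×65/199 = 27.764
Contributions (O − E)²/E:
  (42 − 32.080)²/32.080 = 3.0675
  (37 − 44.683)²/44.683 = 1.3211
  (35 − 37.236)²/37.236 = 0.1343
  (14 − 23.920)²/23.920 = 4.1140
  (41 − 33.317)²/33.317 = 1.7717
  (30 − 27.764)²/27.764 = 0.1801
χ² = 3.0675 + 1.3211 + 0.1343 + 4.1140 + 1.7717 + 0.1801 = 10.59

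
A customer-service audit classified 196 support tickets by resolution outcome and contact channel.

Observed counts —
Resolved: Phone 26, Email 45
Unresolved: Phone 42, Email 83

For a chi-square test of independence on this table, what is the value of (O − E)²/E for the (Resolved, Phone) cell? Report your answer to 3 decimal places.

0.076

Row total (Resolved) = 71; column total (Phone) = 68; N = 196.
Expected count E = 71 × 68 / 196 = 24.6327.
Contribution = (O − E)²/E = (26 − 24.6327)² / 24.6327 = 0.076.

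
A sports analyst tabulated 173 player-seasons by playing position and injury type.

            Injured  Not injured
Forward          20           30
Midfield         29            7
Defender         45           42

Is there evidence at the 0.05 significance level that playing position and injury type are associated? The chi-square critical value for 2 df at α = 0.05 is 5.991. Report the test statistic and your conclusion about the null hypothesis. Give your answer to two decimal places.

14.36; reject H₀

Row totals: 50, 36, 87. Column totals: 94, 79. Grand total N = 173.
Expected counts (row total × column total / N):
  Forward, Injured: 50×94/173 = 27.1676
  Forward, Not injured: 50×79/173 = 22.8324
  Midfield, Injured: 36×94/173 = 19.5607
  Midfield, Not injured: 36×79/173 = 16.4393
  Defender, Injured: 87×94/173 = 47.2717
  Defender, Not injured: 87×79/173 = 39.7283
Contributions (O − E)²/E:
  (20 − 27.1676)²/27.1676 = 1.8910
  (30 − 22.8324)²/22.8324 = 2.2501
  (29 − 19.5607)²/19.5607 = 4.5551
  (7 − 16.4393)²/16.4393 = 5.4200
  (45 − 47.2717)²/47.2717 = 0.1092
  (42 − 39.7283)²/39.7283 = 0.1299
χ² = 1.8910 + 2.2501 + 4.5551 + 5.4200 + 0.1092 + 0.1299 = 14.36
df = (3−1)(2−1) = 2. Since 14.36 > 5.991, reject the null hypothesis of independence at α = 0.05.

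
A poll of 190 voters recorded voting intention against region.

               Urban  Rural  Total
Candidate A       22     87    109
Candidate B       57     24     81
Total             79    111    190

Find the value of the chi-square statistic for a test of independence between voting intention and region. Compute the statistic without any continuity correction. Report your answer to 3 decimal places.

Grand total N = 190.
Expected counts (row total × column total / N):
  Candidate A, Urban: 109×79/190 = 45.32105
  Candidate A, Rural: 109×111/190 = 63.67895
  Candidate B, Urban: 81×79/190 = 33.67895
  Candidate B, Rural: 81×111/190 = 47.32105
Contributions (O − E)²/E:
  (22 − 45.32105)²/45.32105 = 12.0004
  (87 − 63.67895)²/63.67895 = 8.5408
  (57 − 33.67895)²/33.67895 = 16.1487
  (24 − 47.32105)²/47.32105 = 11.4932
χ² = 12.0004 + 8.5408 + 16.1487 + 11.4932 = 48.183

48.183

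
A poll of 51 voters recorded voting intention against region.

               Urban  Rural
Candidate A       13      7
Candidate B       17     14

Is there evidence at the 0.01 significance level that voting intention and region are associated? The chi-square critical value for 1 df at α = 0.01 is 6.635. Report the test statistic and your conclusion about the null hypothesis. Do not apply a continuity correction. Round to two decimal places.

Row totals: 20, 31. Column totals: 30, 21. Grand total N = 51.
Expected counts (row total × column total / N):
  Candidate A, Urban: 20×30/51 = 11.765
  Candidate A, Rural: 20×21/51 = 8.235
  Candidate B, Urban: 31×30/51 = 18.235
  Candidate B, Rural: 31×21/51 = 12.765
Contributions (O − E)²/E:
  (13 − 11.765)²/11.765 = 0.1296
  (7 − 8.235)²/8.235 = 0.1852
  (17 − 18.235)²/18.235 = 0.0836
  (14 − 12.765)²/12.765 = 0.1195
χ² = 0.1296 + 0.1852 + 0.0836 + 0.1195 = 0.52
df = (2−1)(2−1) = 1. Since 0.52 < 6.635, fail to reject the null hypothesis of independence at α = 0.01.

0.52; fail to reject H₀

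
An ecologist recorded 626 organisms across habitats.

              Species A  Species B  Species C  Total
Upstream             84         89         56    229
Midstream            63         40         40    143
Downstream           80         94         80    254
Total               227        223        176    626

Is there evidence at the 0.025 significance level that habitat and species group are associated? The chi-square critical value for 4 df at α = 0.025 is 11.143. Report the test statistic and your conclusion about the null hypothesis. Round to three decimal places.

Grand total N = 626.
Expected counts (row total × column total / N):
  Upstream, Species A: 229×227/626 = 83.0399
  Upstream, Species B: 229×223/626 = 81.5767
  Upstream, Species C: 229×176/626 = 64.3834
  Midstream, Species A: 143×227/626 = 51.8546
  Midstream, Species B: 143×223/626 = 50.9409
  Midstream, Species C: 143×176/626 = 40.2045
  Downstream, Species A: 254×227/626 = 92.1054
  Downstream, Species B: 254×223/626 = 90.4824
  Downstream, Species C: 254×176/626 = 71.4121
Contributions (O − E)²/E:
  (84 − 83.0399)²/83.0399 = 0.0111
  (89 − 81.5767)²/81.5767 = 0.6755
  (56 − 64.3834)²/64.3834 = 1.0916
  (63 − 51.8546)²/51.8546 = 2.3955
  (40 − 50.9409)²/50.9409 = 2.3498
  (40 − 40.2045)²/40.2045 = 0.0010
  (80 − 92.1054)²/92.1054 = 1.5910
  (94 − 90.4824)²/90.4824 = 0.1368
  (80 − 71.4121)²/71.4121 = 1.0328
χ² = 0.0111 + 0.6755 + 1.0916 + 2.3955 + 2.3498 + 0.0010 + 1.5910 + 0.1368 + 1.0328 = 9.285
df = (3−1)(3−1) = 4. Since 9.285 < 11.143, fail to reject the null hypothesis of independence at α = 0.025.

9.285; fail to reject H₀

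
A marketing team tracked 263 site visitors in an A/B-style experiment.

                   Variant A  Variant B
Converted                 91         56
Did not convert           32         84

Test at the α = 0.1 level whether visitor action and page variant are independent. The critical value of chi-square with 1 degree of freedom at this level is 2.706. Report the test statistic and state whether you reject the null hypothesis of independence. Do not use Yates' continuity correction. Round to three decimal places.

Row totals: 147, 116. Column totals: 123, 140. Grand total N = 263.
Expected counts (row total × column total / N):
  Converted, Variant A: 147×123/263 = 68.7490
  Converted, Variant B: 147×140/263 = 78.2510
  Did not convert, Variant A: 116×123/263 = 54.2510
  Did not convert, Variant B: 116×140/263 = 61.7490
Contributions (O − E)²/E:
  (91 − 68.7490)²/68.7490 = 7.2017
  (56 − 78.2510)²/78.2510 = 6.3272
  (32 − 54.2510)²/54.2510 = 9.1262
  (84 − 61.7490)²/61.7490 = 8.0181
χ² = 7.2017 + 6.3272 + 9.1262 + 8.0181 = 30.673
df = (2−1)(2−1) = 1. Since 30.673 > 2.706, reject the null hypothesis of independence at α = 0.1.

30.673; reject H₀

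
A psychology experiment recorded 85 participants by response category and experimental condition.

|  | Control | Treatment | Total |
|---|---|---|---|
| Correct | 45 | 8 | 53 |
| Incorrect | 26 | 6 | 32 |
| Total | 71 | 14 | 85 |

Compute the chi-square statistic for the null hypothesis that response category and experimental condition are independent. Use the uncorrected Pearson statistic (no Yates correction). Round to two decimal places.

0.19

Grand total N = 85.
Expected counts (row total × column total / N):
  Correct, Control: 53×71/85 = 44.271
  Correct, Treatment: 53×14/85 = 8.729
  Incorrect, Control: 32×71/85 = 26.729
  Incorrect, Treatment: 32×14/85 = 5.271
Contributions (O − E)²/E:
  (45 − 44.271)²/44.271 = 0.0120
  (8 − 8.729)²/8.729 = 0.0609
  (26 − 26.729)²/26.729 = 0.0199
  (6 − 5.271)²/5.271 = 0.1008
χ² = 0.0120 + 0.0609 + 0.0199 + 0.1008 = 0.19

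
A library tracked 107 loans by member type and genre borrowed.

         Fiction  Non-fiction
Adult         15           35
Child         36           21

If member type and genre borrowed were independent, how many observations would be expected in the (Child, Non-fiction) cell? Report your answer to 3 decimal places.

Row total (Child) = 57; column total (Non-fiction) = 56; grand total N = 107.
Expected count = (row total × column total) / N = 57 × 56 / 107 = 29.832.

29.832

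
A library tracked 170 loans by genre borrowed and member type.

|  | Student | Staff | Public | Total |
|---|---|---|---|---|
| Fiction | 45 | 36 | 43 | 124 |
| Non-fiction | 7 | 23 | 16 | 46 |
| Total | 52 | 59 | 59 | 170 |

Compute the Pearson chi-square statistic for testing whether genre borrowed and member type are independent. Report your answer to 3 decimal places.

9.122

Grand total N = 170.
Expected counts (row total × column total / N):
  Fiction, Student: 124×52/170 = 37.9294
  Fiction, Staff: 124×59/170 = 43.0353
  Fiction, Public: 124×59/170 = 43.0353
  Non-fiction, Student: 46×52/170 = 14.0706
  Non-fiction, Staff: 46×59/170 = 15.9647
  Non-fiction, Public: 46×59/170 = 15.9647
Contributions (O − E)²/E:
  (45 − 37.9294)²/37.9294 = 1.3181
  (36 − 43.0353)²/43.0353 = 1.1501
  (43 − 43.0353)²/43.0353 = 0.0000
  (7 − 14.0706)²/14.0706 = 3.5530
  (23 − 15.9647)²/15.9647 = 3.1003
  (16 − 15.9647)²/15.9647 = 0.0001
χ² = 1.3181 + 1.1501 + 0.0000 + 3.5530 + 3.1003 + 0.0001 = 9.122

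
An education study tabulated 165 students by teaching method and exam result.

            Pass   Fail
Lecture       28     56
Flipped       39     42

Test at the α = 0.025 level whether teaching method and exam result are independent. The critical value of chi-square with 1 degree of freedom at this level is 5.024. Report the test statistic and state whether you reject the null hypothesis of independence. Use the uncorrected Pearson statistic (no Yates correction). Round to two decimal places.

Row totals: 84, 81. Column totals: 67, 98. Grand total N = 165.
Expected counts (row total × column total / N):
  Lecture, Pass: 84×67/165 = 34.109
  Lecture, Fail: 84×98/165 = 49.891
  Flipped, Pass: 81×67/165 = 32.891
  Flipped, Fail: 81×98/165 = 48.109
Contributions (O − E)²/E:
  (28 − 34.109)²/34.109 = 1.0941
  (56 − 49.891)²/49.891 = 0.7480
  (39 − 32.891)²/32.891 = 1.1347
  (42 − 48.109)²/48.109 = 0.7757
χ² = 1.0941 + 0.7480 + 1.1347 + 0.7757 = 3.75
df = (2−1)(2−1) = 1. Since 3.75 < 5.024, fail to reject the null hypothesis of independence at α = 0.025.

3.75; fail to reject H₀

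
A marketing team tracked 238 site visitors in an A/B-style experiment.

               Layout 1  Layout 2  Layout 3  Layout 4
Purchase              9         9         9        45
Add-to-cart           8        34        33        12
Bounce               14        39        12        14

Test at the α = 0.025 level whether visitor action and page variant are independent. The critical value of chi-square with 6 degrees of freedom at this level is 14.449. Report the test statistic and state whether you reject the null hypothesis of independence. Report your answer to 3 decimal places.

Row totals: 72, 87, 79. Column totals: 31, 82, 54, 71. Grand total N = 238.
Expected counts (row total × column total / N):
  Purchase, Layout 1: 72×31/238 = 9.37815
  Purchase, Layout 2: 72×82/238 = 24.80672
  Purchase, Layout 3: 72×54/238 = 16.33613
  Purchase, Layout 4: 72×71/238 = 21.47899
  Add-to-cart, Layout 1: 87×31/238 = 11.33193
  Add-to-cart, Layout 2: 87×82/238 = 29.97479
  Add-to-cart, Layout 3: 87×54/238 = 19.73950
  Add-to-cart, Layout 4: 87×71/238 = 25.95378
  Bounce, Layout 1: 79×31/238 = 10.28992
  Bounce, Layout 2: 79×82/238 = 27.21849
  Bounce, Layout 3: 79×54/238 = 17.92437
  Bounce, Layout 4: 79×71/238 = 23.56723
Contributions (O − E)²/E:
  (9 − 9.37815)²/9.37815 = 0.0152
  (9 − 24.80672)²/24.80672 = 10.0720
  (9 − 16.33613)²/16.33613 = 3.2945
  (45 − 21.47899)²/21.47899 = 25.7572
  (8 − 11.33193)²/11.33193 = 0.9797
  (34 − 29.97479)²/29.97479 = 0.5405
  (33 − 19.73950)²/19.73950 = 8.9081
  (12 − 25.95378)²/25.95378 = 7.5021
  (14 − 10.28992)²/10.28992 = 1.3377
  (39 − 27.21849)²/27.21849 = 5.0996
  (12 − 17.92437)²/17.92437 = 1.9581
  (14 − 23.56723)²/23.56723 = 3.8839
χ² = 0.0152 + 10.0720 + 3.2945 + 25.7572 + 0.9797 + 0.5405 + 8.9081 + 7.5021 + 1.3377 + 5.0996 + 1.9581 + 3.8839 = 69.349
df = (3−1)(4−1) = 6. Since 69.349 > 14.449, reject the null hypothesis of independence at α = 0.025.

69.349; reject H₀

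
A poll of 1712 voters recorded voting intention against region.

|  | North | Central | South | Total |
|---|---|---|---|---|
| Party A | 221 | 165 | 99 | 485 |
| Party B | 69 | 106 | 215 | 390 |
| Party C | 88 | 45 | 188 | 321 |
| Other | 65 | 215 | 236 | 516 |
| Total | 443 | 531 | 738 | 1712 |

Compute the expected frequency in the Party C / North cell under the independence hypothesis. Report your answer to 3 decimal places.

Row total (Party C) = 321; column total (North) = 443; grand total N = 1712.
Expected count = (row total × column total) / N = 321 × 443 / 1712 = 83.063.

83.063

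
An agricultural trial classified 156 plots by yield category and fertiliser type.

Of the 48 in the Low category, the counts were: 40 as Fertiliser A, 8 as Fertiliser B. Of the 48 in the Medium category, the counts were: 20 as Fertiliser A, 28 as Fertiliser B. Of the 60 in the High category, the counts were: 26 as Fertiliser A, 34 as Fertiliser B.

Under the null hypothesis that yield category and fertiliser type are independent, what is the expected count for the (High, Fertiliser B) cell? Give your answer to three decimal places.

Row total (High) = 60; column total (Fertiliser B) = 70; grand total N = 156.
Expected count = (row total × column total) / N = 60 × 70 / 156 = 26.923.

26.923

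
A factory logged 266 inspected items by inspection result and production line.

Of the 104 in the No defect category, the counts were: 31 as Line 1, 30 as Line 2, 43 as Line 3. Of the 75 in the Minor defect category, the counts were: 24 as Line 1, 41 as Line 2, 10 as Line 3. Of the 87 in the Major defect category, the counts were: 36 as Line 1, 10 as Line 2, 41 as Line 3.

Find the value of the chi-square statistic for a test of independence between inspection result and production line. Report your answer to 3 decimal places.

41.561

Row totals: 104, 75, 87. Column totals: 91, 81, 94. Grand total N = 266.
Expected counts (row total × column total / N):
  No defect, Line 1: 104×91/266 = 35.5789
  No defect, Line 2: 104×81/266 = 31.6692
  No defect, Line 3: 104×94/266 = 36.7519
  Minor defect, Line 1: 75×91/266 = 25.6579
  Minor defect, Line 2: 75×81/266 = 22.8383
  Minor defect, Line 3: 75×94/266 = 26.5038
  Major defect, Line 1: 87×91/266 = 29.7632
  Major defect, Line 2: 87×81/266 = 26.4925
  Major defect, Line 3: 87×94/266 = 30.7444
Contributions (O − E)²/E:
  (31 − 35.5789)²/35.5789 = 0.5893
  (30 − 31.6692)²/31.6692 = 0.0880
  (43 − 36.7519)²/36.7519 = 1.0622
  (24 − 25.6579)²/25.6579 = 0.1071
  (41 − 22.8383)²/22.8383 = 14.4427
  (10 − 26.5038)²/26.5038 = 10.2768
  (36 − 29.7632)²/29.7632 = 1.3069
  (10 − 26.4925)²/26.4925 = 10.2672
  (41 − 30.7444)²/30.7444 = 3.4210
χ² = 0.5893 + 0.0880 + 1.0622 + 0.1071 + 14.4427 + 10.2768 + 1.3069 + 10.2672 + 3.4210 = 41.561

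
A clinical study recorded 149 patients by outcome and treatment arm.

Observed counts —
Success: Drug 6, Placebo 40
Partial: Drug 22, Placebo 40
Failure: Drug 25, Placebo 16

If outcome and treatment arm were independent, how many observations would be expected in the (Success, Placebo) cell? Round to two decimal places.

Row total (Success) = 46; column total (Placebo) = 96; grand total N = 149.
Expected count = (row total × column total) / N = 46 × 96 / 149 = 29.64.

29.64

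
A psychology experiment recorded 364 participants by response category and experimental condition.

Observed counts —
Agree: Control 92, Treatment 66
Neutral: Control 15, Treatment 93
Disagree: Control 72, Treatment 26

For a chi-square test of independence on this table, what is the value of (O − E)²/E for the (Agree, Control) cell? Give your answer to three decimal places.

2.633

Row total (Agree) = 158; column total (Control) = 179; N = 364.
Expected count E = 158 × 179 / 364 = 77.6978.
Contribution = (O − E)²/E = (92 − 77.6978)² / 77.6978 = 2.633.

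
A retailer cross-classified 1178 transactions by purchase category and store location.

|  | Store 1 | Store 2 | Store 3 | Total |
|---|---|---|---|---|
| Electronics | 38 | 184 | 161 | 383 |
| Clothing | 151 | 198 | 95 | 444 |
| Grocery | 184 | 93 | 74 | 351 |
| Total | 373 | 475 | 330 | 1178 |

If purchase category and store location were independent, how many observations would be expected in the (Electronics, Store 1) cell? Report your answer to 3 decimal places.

121.272

Row total (Electronics) = 383; column total (Store 1) = 373; grand total N = 1178.
Expected count = (row total × column total) / N = 383 × 373 / 1178 = 121.272.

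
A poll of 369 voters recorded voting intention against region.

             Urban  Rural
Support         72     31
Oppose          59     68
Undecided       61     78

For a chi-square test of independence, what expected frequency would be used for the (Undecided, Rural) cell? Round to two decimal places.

66.67

Row total (Undecided) = 139; column total (Rural) = 177; grand total N = 369.
Expected count = (row total × column total) / N = 139 × 177 / 369 = 66.67.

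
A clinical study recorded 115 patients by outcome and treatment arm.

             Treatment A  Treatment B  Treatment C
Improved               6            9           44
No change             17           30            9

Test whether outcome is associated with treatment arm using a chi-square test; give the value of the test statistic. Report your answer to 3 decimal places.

Row totals: 59, 56. Column totals: 23, 39, 53. Grand total N = 115.
Expected counts (row total × column total / N):
  Improved, Treatment A: 59×23/115 = 11.8000
  Improved, Treatment B: 59×39/115 = 20.0087
  Improved, Treatment C: 59×53/115 = 27.1913
  No change, Treatment A: 56×23/115 = 11.2000
  No change, Treatment B: 56×39/115 = 18.9913
  No change, Treatment C: 56×53/115 = 25.8087
Contributions (O − E)²/E:
  (6 − 11.8000)²/11.8000 = 2.8508
  (9 − 20.0087)²/20.0087 = 6.0569
  (44 − 27.1913)²/27.1913 = 10.3905
  (17 − 11.2000)²/11.2000 = 3.0036
  (30 − 18.9913)²/18.9913 = 6.3814
  (9 − 25.8087)²/25.8087 = 10.9472
χ² = 2.8508 + 6.0569 + 10.3905 + 3.0036 + 6.3814 + 10.9472 = 39.630

39.630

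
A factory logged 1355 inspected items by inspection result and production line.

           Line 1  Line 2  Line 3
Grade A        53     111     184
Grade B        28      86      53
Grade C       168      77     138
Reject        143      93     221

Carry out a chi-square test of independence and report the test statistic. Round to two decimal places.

135.23

Row totals: 348, 167, 383, 457. Column totals: 392, 367, 596. Grand total N = 1355.
Expected counts (row total × column total / N):
  Grade A, Line 1: 348×392/1355 = 100.6760
  Grade A, Line 2: 348×367/1355 = 94.2554
  Grade A, Line 3: 348×596/1355 = 153.0686
  Grade B, Line 1: 167×392/1355 = 48.3129
  Grade B, Line 2: 167×367/1355 = 45.2317
  Grade B, Line 3: 167×596/1355 = 73.4554
  Grade C, Line 1: 383×392/1355 = 110.8015
  Grade C, Line 2: 383×367/1355 = 103.7351
  Grade C, Line 3: 383×596/1355 = 168.4635
  Reject, Line 1: 457×392/1355 = 132.2096
  Reject, Line 2: 457×367/1355 = 123.7779
  Reject, Line 3: 457×596/1355 = 201.0125
Contributions (O − E)²/E:
  (53 − 100.6760)²/100.6760 = 22.5774
  (111 − 94.2554)²/94.2554 = 2.9747
  (184 − 153.0686)²/153.0686 = 6.2505
  (28 − 48.3129)²/48.3129 = 8.5404
  (86 − 45.2317)²/45.2317 = 36.7453
  (53 − 73.4554)²/73.4554 = 5.6963
  (168 − 110.8015)²/110.8015 = 29.5273
  (77 − 103.7351)²/103.7351 = 6.8903
  (138 − 168.4635)²/168.4635 = 5.5088
  (143 − 132.2096)²/132.2096 = 0.8807
  (93 − 123.7779)²/123.7779 = 7.6531
  (221 − 201.0125)²/201.0125 = 1.9874
χ² = 22.5774 + 2.9747 + 6.2505 + 8.5404 + 36.7453 + 5.6963 + 29.5273 + 6.8903 + 5.5088 + 0.8807 + 7.6531 + 1.9874 = 135.23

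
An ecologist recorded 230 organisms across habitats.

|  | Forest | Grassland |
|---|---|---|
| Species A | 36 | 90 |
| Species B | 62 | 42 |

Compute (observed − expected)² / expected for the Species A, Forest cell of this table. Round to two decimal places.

5.83

Row total (Species A) = 126; column total (Forest) = 98; N = 230.
Expected count E = 126 × 98 / 230 = 53.687.
Contribution = (O − E)²/E = (36 − 53.687)² / 53.687 = 5.83.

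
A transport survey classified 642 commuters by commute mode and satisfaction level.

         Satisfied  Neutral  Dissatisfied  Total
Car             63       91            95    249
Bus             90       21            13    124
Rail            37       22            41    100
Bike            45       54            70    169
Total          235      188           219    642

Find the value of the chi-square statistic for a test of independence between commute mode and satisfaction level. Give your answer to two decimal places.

95.82

Grand total N = 642.
Expected counts (row total × column total / N):
  Car, Satisfied: 249×235/642 = 91.145
  Car, Neutral: 249×188/642 = 72.916
  Car, Dissatisfied: 249×219/642 = 84.939
  Bus, Satisfied: 124×235/642 = 45.389
  Bus, Neutral: 124×188/642 = 36.312
  Bus, Dissatisfied: 124×219/642 = 42.299
  Rail, Satisfied: 100×235/642 = 36.604
  Rail, Neutral: 100×188/642 = 29.283
  Rail, Dissatisfied: 100×219/642 = 34.112
  Bike, Satisfied: 169×235/642 = 61.861
  Bike, Neutral: 169×188/642 = 49.489
  Bike, Dissatisfied: 169×219/642 = 57.650
Contributions (O − E)²/E:
  (63 − 91.145)²/91.145 = 8.6910
  (91 − 72.916)²/72.916 = 4.4850
  (95 − 84.939)²/84.939 = 1.1917
  (90 − 45.389)²/45.389 = 43.8463
  (21 − 36.312)²/36.312 = 6.4567
  (13 − 42.299)²/42.299 = 20.2944
  (37 − 36.604)²/36.604 = 0.0043
  (22 − 29.283)²/29.283 = 1.8114
  (41 − 34.112)²/34.112 = 1.3908
  (45 − 61.861)²/61.861 = 4.5957
  (54 − 49.489)²/49.489 = 0.4112
  (70 − 57.650)²/57.650 = 2.6457
χ² = 8.6910 + 4.4850 + 1.1917 + 43.8463 + 6.4567 + 20.2944 + 0.0043 + 1.8114 + 1.3908 + 4.5957 + 0.4112 + 2.6457 = 95.82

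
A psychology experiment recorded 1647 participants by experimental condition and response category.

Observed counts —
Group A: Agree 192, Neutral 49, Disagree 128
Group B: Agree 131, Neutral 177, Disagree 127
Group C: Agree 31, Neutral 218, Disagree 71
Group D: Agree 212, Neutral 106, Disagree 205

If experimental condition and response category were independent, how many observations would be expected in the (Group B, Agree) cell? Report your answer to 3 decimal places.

149.490

Row total (Group B) = 435; column total (Agree) = 566; grand total N = 1647.
Expected count = (row total × column total) / N = 435 × 566 / 1647 = 149.490.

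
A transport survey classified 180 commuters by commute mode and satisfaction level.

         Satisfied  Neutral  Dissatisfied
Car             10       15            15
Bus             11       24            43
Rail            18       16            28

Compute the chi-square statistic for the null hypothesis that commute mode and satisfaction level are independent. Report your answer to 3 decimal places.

6.763

Row totals: 40, 78, 62. Column totals: 39, 55, 86. Grand total N = 180.
Expected counts (row total × column total / N):
  Car, Satisfied: 40×39/180 = 8.6667
  Car, Neutral: 40×55/180 = 12.2222
  Car, Dissatisfied: 40×86/180 = 19.1111
  Bus, Satisfied: 78×39/180 = 16.9000
  Bus, Neutral: 78×55/180 = 23.8333
  Bus, Dissatisfied: 78×86/180 = 37.2667
  Rail, Satisfied: 62×39/180 = 13.4333
  Rail, Neutral: 62×55/180 = 18.9444
  Rail, Dissatisfied: 62×86/180 = 29.6222
Contributions (O − E)²/E:
  (10 − 8.6667)²/8.6667 = 0.2051
  (15 − 12.2222)²/12.2222 = 0.6313
  (15 − 19.1111)²/19.1111 = 0.8844
  (11 − 16.9000)²/16.9000 = 2.0598
  (24 − 23.8333)²/23.8333 = 0.0012
  (43 − 37.2667)²/37.2667 = 0.8820
  (18 − 13.4333)²/13.4333 = 1.5525
  (16 − 18.9444)²/18.9444 = 0.4576
  (28 − 29.6222)²/29.6222 = 0.0888
χ² = 0.2051 + 0.6313 + 0.8844 + 2.0598 + 0.0012 + 0.8820 + 1.5525 + 0.4576 + 0.0888 = 6.763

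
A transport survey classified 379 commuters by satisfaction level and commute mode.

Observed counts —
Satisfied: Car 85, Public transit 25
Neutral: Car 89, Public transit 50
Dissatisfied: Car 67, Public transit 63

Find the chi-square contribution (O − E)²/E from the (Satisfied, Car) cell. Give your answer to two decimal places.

3.24

Row total (Satisfied) = 110; column total (Car) = 241; N = 379.
Expected count E = 110 × 241 / 379 = 69.947.
Contribution = (O − E)²/E = (85 − 69.947)² / 69.947 = 3.24.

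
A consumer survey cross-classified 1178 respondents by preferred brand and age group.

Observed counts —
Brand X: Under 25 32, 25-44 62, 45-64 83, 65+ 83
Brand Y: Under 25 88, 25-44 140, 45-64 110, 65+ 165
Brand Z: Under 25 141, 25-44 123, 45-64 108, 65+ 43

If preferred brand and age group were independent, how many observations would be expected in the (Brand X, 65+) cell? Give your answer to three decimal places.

Row total (Brand X) = 260; column total (65+) = 291; grand total N = 1178.
Expected count = (row total × column total) / N = 260 × 291 / 1178 = 64.228.

64.228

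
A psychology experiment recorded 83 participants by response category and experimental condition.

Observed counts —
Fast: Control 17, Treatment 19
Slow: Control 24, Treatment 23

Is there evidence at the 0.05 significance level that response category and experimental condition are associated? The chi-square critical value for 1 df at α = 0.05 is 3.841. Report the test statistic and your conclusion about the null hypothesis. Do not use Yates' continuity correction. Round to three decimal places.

Row totals: 36, 47. Column totals: 41, 42. Grand total N = 83.
Expected counts (row total × column total / N):
  Fast, Control: 36×41/83 = 17.7831
  Fast, Treatment: 36×42/83 = 18.2169
  Slow, Control: 47×41/83 = 23.2169
  Slow, Treatment: 47×42/83 = 23.7831
Contributions (O − E)²/E:
  (17 − 17.7831)²/17.7831 = 0.0345
  (19 − 18.2169)²/18.2169 = 0.0337
  (24 − 23.2169)²/23.2169 = 0.0264
  (23 − 23.7831)²/23.7831 = 0.0258
χ² = 0.0345 + 0.0337 + 0.0264 + 0.0258 = 0.120
df = (2−1)(2−1) = 1. Since 0.120 < 3.841, fail to reject the null hypothesis of independence at α = 0.05.

0.120; fail to reject H₀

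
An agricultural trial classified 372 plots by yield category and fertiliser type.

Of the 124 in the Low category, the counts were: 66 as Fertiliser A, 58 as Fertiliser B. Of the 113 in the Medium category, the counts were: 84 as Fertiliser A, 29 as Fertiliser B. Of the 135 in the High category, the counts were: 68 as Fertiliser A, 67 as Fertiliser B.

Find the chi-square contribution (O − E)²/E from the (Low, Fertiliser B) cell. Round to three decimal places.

Row total (Low) = 124; column total (Fertiliser B) = 154; N = 372.
Expected count E = 124 × 154 / 372 = 51.3333.
Contribution = (O − E)²/E = (58 − 51.3333)² / 51.3333 = 0.866.

0.866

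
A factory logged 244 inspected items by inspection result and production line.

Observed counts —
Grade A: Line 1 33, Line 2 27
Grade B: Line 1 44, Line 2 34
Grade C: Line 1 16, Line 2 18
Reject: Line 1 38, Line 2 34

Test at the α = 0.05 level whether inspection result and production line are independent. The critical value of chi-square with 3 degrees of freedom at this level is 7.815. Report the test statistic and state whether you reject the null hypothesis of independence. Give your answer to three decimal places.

0.899; fail to reject H₀

Row totals: 60, 78, 34, 72. Column totals: 131, 113. Grand total N = 244.
Expected counts (row total × column total / N):
  Grade A, Line 1: 60×131/244 = 32.2131
  Grade A, Line 2: 60×113/244 = 27.7869
  Grade B, Line 1: 78×131/244 = 41.8770
  Grade B, Line 2: 78×113/244 = 36.1230
  Grade C, Line 1: 34×131/244 = 18.2541
  Grade C, Line 2: 34×113/244 = 15.7459
  Reject, Line 1: 72×131/244 = 38.6557
  Reject, Line 2: 72×113/244 = 33.3443
Contributions (O − E)²/E:
  (33 − 32.2131)²/32.2131 = 0.0192
  (27 − 27.7869)²/27.7869 = 0.0223
  (44 − 41.8770)²/41.8770 = 0.1076
  (34 − 36.1230)²/36.1230 = 0.1248
  (16 − 18.2541)²/18.2541 = 0.2783
  (18 − 15.7459)²/15.7459 = 0.3227
  (38 − 38.6557)²/38.6557 = 0.0111
  (34 − 33.3443)²/33.3443 = 0.0129
χ² = 0.0192 + 0.0223 + 0.1076 + 0.1248 + 0.2783 + 0.3227 + 0.0111 + 0.0129 = 0.899
df = (4−1)(2−1) = 3. Since 0.899 < 7.815, fail to reject the null hypothesis of independence at α = 0.05.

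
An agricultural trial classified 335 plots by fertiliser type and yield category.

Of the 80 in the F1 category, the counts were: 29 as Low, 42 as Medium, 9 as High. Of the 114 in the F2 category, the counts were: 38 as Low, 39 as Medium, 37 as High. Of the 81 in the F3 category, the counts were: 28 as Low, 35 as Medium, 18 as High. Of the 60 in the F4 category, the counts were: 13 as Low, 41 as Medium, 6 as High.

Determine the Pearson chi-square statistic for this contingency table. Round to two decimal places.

27.56

Row totals: 80, 114, 81, 60. Column totals: 108, 157, 70. Grand total N = 335.
Expected counts (row total × column total / N):
  F1, Low: 80×108/335 = 25.791
  F1, Medium: 80×157/335 = 37.493
  F1, High: 80×70/335 = 16.716
  F2, Low: 114×108/335 = 36.752
  F2, Medium: 114×157/335 = 53.427
  F2, High: 114×70/335 = 23.821
  F3, Low: 81×108/335 = 26.113
  F3, Medium: 81×157/335 = 37.961
  F3, High: 81×70/335 = 16.925
  F4, Low: 60×108/335 = 19.343
  F4, Medium: 60×157/335 = 28.119
  F4, High: 60×70/335 = 12.537
Contributions (O − E)²/E:
  (29 − 25.791)²/25.791 = 0.3993
  (42 − 37.493)²/37.493 = 0.5418
  (9 − 16.716)²/16.716 = 3.5617
  (38 − 36.752)²/36.752 = 0.0424
  (39 − 53.427)²/53.427 = 3.8958
  (37 − 23.821)²/23.821 = 7.2913
  (28 − 26.113)²/26.113 = 0.1364
  (35 − 37.961)²/37.961 = 0.2310
  (18 − 16.925)²/16.925 = 0.0683
  (13 − 19.343)²/19.343 = 2.0800
  (41 − 28.119)²/28.119 = 5.9006
  (6 − 12.537)²/12.537 = 3.4085
χ² = 0.3993 + 0.5418 + 3.5617 + 0.0424 + 3.8958 + 7.2913 + 0.1364 + 0.2310 + 0.0683 + 2.0800 + 5.9006 + 3.4085 = 27.56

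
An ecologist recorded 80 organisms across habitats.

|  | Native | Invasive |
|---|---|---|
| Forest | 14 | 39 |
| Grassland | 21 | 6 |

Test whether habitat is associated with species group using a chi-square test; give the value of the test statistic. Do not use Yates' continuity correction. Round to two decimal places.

19.18

Row totals: 53, 27. Column totals: 35, 45. Grand total N = 80.
Expected counts (row total × column total / N):
  Forest, Native: 53×35/80 = 23.188
  Forest, Invasive: 53×45/80 = 29.812
  Grassland, Native: 27×35/80 = 11.812
  Grassland, Invasive: 27×45/80 = 15.188
Contributions (O − E)²/E:
  (14 − 23.188)²/23.188 = 3.6406
  (39 − 29.812)²/29.812 = 2.8317
  (21 − 11.812)²/11.812 = 7.1469
  (6 − 15.188)²/15.188 = 5.5583
χ² = 3.6406 + 2.8317 + 7.1469 + 5.5583 = 19.18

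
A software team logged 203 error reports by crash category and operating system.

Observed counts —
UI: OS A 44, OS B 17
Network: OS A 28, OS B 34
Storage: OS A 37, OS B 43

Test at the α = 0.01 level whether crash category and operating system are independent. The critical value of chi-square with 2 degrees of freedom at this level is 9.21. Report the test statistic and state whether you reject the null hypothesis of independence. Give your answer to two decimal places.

11.94; reject H₀

Row totals: 61, 62, 80. Column totals: 109, 94. Grand total N = 203.
Expected counts (row total × column total / N):
  UI, OS A: 61×109/203 = 32.7537
  UI, OS B: 61×94/203 = 28.2463
  Network, OS A: 62×109/203 = 33.2906
  Network, OS B: 62×94/203 = 28.7094
  Storage, OS A: 80×109/203 = 42.9557
  Storage, OS B: 80×94/203 = 37.0443
Contributions (O − E)²/E:
  (44 − 32.7537)²/32.7537 = 3.8615
  (17 − 28.2463)²/28.2463 = 4.4777
  (28 − 33.2906)²/33.2906 = 0.8408
  (34 − 28.7094)²/28.7094 = 0.9750
  (37 − 42.9557)²/42.9557 = 0.8257
  (43 − 37.0443)²/37.0443 = 0.9575
χ² = 3.8615 + 4.4777 + 0.8408 + 0.9750 + 0.8257 + 0.9575 = 11.94
df = (3−1)(2−1) = 2. Since 11.94 > 9.21, reject the null hypothesis of independence at α = 0.01.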